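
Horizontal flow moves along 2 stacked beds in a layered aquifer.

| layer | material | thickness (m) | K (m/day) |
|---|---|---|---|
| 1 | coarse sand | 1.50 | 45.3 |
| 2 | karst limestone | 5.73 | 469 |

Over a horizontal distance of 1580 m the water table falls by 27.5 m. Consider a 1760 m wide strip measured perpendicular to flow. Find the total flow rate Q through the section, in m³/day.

Flow is parallel to layering, so each bed carries its own Darcy discharge and the transmissivities add.
Σ(K_i·b_i) = 45.3×1.50 + 469×5.73 = 2755 m²/day.
Hydraulic gradient i = Δh / L = 27.5 / 1580 = 0.01741.
Q = Σ(K_i·b_i) · W · i = 2755 × 1760 × 0.01741 = 84403 m³/day.

84400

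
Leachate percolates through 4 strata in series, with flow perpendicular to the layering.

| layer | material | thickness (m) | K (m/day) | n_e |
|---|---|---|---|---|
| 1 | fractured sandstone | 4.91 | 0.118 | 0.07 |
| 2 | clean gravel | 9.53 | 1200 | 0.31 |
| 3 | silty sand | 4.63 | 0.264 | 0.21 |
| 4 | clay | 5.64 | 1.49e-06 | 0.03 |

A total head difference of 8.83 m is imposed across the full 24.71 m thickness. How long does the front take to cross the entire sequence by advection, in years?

With flow normal to the layers, continuity requires the same specific discharge q through every layer.
Σ(b_i/K_i) = 4.91/0.118 + 9.53/1200 + 4.63/0.264 + 5.64/1.49e-06 = 3.785e+06 d.
q = Δh / Σ(b_i/K_i) = 8.83 / 3.785e+06 = 2.333e-06 m/day.
In each layer the seepage velocity is v_i = q/n_i, so the layer transit time is t_i = b_i·n_i / q:
  layer 1 (fractured sandstone): t_1 = 4.91 × 0.07 / 2.333e-06 = 1.473e+05 d
  layer 2 (clean gravel): t_2 = 9.53 × 0.31 / 2.333e-06 = 1.266e+06 d
  layer 3 (silty sand): t_3 = 4.63 × 0.21 / 2.333e-06 = 4.168e+05 d
  layer 4 (clay): t_4 = 5.64 × 0.03 / 2.333e-06 = 72534 d
Total t = Σ t_i = 1.903e+06 days = 5211 years.

5210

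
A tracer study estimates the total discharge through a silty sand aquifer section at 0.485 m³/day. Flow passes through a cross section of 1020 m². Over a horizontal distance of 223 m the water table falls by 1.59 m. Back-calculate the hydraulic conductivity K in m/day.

Hydraulic gradient i = Δh / L = 1.59 / 223 = 0.007130.
From Q = K·A·i, K = Q / (A·i) = 0.485 / (1020 × 0.007130) = 0.06669 m/day.

0.0667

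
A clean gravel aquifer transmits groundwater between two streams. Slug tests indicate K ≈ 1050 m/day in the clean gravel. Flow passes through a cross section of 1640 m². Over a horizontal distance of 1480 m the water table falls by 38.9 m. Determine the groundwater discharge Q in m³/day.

Hydraulic gradient i = Δh / L = 38.9 / 1480 = 0.02628.
Darcy's law: Q = K · A · i = 1050 × 1640 × 0.02628 = 45261 m³/day.

45300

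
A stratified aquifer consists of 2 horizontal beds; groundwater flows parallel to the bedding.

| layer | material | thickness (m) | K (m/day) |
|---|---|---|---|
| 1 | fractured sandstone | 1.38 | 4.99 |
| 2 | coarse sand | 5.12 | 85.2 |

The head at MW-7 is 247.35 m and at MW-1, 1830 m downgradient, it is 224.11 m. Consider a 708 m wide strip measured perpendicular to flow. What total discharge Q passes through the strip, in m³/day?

Flow is parallel to layering, so each bed carries its own Darcy discharge and the transmissivities add.
Σ(K_i·b_i) = 4.99×1.38 + 85.2×5.12 = 443.1 m²/day.
Hydraulic gradient i = (247.35 − 224.11) / 1830 = 23.24 / 1830 = 0.01270.
Q = Σ(K_i·b_i) · W · i = 443.1 × 708 × 0.01270 = 3984 m³/day.

3980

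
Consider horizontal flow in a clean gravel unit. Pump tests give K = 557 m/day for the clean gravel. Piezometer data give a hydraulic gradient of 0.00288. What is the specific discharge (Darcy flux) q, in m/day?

Hydraulic gradient i = 0.00288.
Specific discharge q = K · i = 557.0 × 0.002880 = 1.604 m/day.

1.60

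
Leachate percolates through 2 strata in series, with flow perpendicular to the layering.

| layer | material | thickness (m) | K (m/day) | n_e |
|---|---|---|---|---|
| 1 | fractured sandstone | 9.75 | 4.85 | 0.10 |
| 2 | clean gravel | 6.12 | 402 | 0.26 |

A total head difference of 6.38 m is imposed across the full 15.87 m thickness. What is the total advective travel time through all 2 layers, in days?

0.815

With flow normal to the layers, continuity requires the same specific discharge q through every layer.
Σ(b_i/K_i) = 9.75/4.85 + 6.12/402 = 2.026 d.
q = Δh / Σ(b_i/K_i) = 6.38 / 2.026 = 3.150 m/day.
In each layer the seepage velocity is v_i = q/n_i, so the layer transit time is t_i = b_i·n_i / q:
  layer 1 (fractured sandstone): t_1 = 9.75 × 0.10 / 3.150 = 0.3095 d
  layer 2 (clean gravel): t_2 = 6.12 × 0.26 / 3.150 = 0.5052 d
Total t = Σ t_i = 0.8147 days.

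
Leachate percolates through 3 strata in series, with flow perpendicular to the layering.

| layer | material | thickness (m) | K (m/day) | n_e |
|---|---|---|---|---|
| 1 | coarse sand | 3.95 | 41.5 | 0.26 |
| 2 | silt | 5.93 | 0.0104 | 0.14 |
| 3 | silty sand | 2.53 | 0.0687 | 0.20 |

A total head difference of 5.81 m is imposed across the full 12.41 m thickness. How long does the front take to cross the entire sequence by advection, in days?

With flow normal to the layers, continuity requires the same specific discharge q through every layer.
Σ(b_i/K_i) = 3.95/41.5 + 5.93/0.0104 + 2.53/0.0687 = 607.1 d.
q = Δh / Σ(b_i/K_i) = 5.81 / 607.1 = 0.009570 m/day.
In each layer the seepage velocity is v_i = q/n_i, so the layer transit time is t_i = b_i·n_i / q:
  layer 1 (coarse sand): t_1 = 3.95 × 0.26 / 0.009570 = 107.3 d
  layer 2 (silt): t_2 = 5.93 × 0.14 / 0.009570 = 86.75 d
  layer 3 (silty sand): t_3 = 2.53 × 0.20 / 0.009570 = 52.87 d
Total t = Σ t_i = 246.9 days.

247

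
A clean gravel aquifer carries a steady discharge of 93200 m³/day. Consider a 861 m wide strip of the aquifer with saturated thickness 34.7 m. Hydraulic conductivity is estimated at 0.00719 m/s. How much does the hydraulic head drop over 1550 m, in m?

7.78

Convert K: 0.00719 m/s × 86400 = 621.2 m/day.
Cross-sectional area A = 861 × 34.7 = 29877 m².
From Q = K·A·i, i = Q / (K·A) = 93200 / (621.2 × 29877) = 0.005022.
Head loss Δh = i · L = 0.005022 × 1550 = 7.783 m.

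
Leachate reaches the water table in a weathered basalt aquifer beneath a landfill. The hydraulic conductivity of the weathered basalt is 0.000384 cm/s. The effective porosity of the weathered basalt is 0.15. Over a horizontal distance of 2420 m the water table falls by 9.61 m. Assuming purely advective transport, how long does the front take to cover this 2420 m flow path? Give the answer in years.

754

Convert K: 0.000384 cm/s × 864 = 0.3318 m/day.
Hydraulic gradient i = Δh / L = 9.61 / 2420 = 0.003971.
Darcy flux q = K · i = 0.3318 × 0.003971 = 0.001318 m/day.
Seepage velocity v = q / n_e = 0.001318 / 0.15 = 0.008783 m/day.
Travel time t = L / v = 2420 / 0.008783 = 2.755e+05 days = 754.3 years.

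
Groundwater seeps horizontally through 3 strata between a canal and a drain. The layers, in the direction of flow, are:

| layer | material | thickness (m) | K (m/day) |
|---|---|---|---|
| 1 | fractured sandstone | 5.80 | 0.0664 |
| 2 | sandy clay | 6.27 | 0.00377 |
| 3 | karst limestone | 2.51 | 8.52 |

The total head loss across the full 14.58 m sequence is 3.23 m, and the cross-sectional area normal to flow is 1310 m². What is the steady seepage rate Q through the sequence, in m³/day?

Flow is perpendicular to layering, so the layers act in series and the equivalent K is the thickness-weighted harmonic mean.
Total thickness L = 5.80 + 6.27 + 2.51 = 14.58 m.
Σ(b_i/K_i) = 5.80/0.0664 + 6.27/0.00377 + 2.51/8.52 = 1751 d.
K_eq = L / Σ(b_i/K_i) = 14.58 / 1751 = 0.008328 m/day.
Q = K_eq · A · (Δh/L) = 0.008328 × 1310 × (3.23/14.58) = 2.417 m³/day.

2.42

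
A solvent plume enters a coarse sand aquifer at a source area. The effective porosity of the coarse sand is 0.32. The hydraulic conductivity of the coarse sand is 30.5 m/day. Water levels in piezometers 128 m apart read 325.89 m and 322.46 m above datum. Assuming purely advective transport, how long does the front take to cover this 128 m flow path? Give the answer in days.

50.1

Hydraulic gradient i = (325.89 − 322.46) / 128 = 3.43 / 128 = 0.02680.
Darcy flux q = K · i = 30.50 × 0.02680 = 0.8173 m/day.
Seepage velocity v = q / n_e = 0.8173 / 0.32 = 2.554 m/day.
Travel time t = L / v = 128 / 2.554 = 50.12 days.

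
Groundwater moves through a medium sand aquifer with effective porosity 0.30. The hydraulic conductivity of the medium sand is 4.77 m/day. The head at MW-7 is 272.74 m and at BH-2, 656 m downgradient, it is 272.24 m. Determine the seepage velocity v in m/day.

0.0121

Hydraulic gradient i = (272.74 − 272.24) / 656 = 0.5 / 656 = 0.0007622.
Darcy flux q = K · i = 4.770 × 0.0007622 = 0.003636 m/day.
Seepage velocity v = q / n_e = 0.003636 / 0.30 = 0.01212 m/day.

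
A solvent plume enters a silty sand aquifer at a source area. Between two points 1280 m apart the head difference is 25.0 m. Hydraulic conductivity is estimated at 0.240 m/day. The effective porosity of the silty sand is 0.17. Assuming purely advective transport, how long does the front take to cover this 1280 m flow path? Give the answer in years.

Hydraulic gradient i = Δh / L = 25.0 / 1280 = 0.01953.
Darcy flux q = K · i = 0.2400 × 0.01953 = 0.004687 m/day.
Seepage velocity v = q / n_e = 0.004687 / 0.17 = 0.02757 m/day.
Travel time t = L / v = 1280 / 0.02757 = 46421 days = 127.1 years.

127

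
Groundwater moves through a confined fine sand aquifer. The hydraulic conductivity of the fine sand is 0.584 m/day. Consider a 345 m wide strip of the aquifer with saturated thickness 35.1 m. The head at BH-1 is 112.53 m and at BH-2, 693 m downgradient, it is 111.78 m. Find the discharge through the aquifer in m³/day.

7.65

Cross-sectional area A = 345 × 35.1 = 12110 m².
Hydraulic gradient i = (112.53 − 111.78) / 693 = 0.75 / 693 = 0.001082.
Darcy's law: Q = K · A · i = 0.5840 × 12110 × 0.001082 = 7.654 m³/day.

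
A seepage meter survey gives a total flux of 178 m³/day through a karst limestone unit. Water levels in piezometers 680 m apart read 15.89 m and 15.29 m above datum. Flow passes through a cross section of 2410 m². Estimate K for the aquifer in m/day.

83.7

Hydraulic gradient i = (15.89 − 15.29) / 680 = 0.6 / 680 = 0.0008824.
From Q = K·A·i, K = Q / (A·i) = 178 / (2410 × 0.0008824) = 83.71 m/day.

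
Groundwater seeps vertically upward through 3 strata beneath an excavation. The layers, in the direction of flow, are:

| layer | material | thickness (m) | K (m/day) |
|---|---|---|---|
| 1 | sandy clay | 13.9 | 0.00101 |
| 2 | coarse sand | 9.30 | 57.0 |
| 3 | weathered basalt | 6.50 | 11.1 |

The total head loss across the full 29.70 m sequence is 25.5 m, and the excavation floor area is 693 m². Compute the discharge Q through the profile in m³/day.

1.28

Flow is perpendicular to layering, so the layers act in series and the equivalent K is the thickness-weighted harmonic mean.
Total thickness L = 13.9 + 9.30 + 6.50 = 29.70 m.
Σ(b_i/K_i) = 13.9/0.00101 + 9.30/57.0 + 6.50/11.1 = 13763 d.
K_eq = L / Σ(b_i/K_i) = 29.70 / 13763 = 0.002158 m/day.
Q = K_eq · A · (Δh/L) = 0.002158 × 693 × (25.5/29.70) = 1.284 m³/day.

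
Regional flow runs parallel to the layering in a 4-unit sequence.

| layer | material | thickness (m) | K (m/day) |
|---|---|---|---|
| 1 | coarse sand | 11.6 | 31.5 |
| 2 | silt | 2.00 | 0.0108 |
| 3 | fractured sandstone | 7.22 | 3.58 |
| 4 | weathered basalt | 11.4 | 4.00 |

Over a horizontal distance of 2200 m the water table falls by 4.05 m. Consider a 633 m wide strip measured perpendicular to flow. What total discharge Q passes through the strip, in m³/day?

Flow is parallel to layering, so each bed carries its own Darcy discharge and the transmissivities add.
Σ(K_i·b_i) = 31.5×11.6 + 0.0108×2.00 + 3.58×7.22 + 4.00×11.4 = 436.9 m²/day.
Hydraulic gradient i = Δh / L = 4.05 / 2200 = 0.001841.
Q = Σ(K_i·b_i) · W · i = 436.9 × 633 × 0.001841 = 509.1 m³/day.

509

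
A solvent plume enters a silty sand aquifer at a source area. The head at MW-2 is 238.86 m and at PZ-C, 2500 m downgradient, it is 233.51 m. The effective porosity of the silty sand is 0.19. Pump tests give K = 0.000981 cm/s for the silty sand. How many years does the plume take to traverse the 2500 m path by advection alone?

Convert K: 0.000981 cm/s × 864 = 0.8476 m/day.
Hydraulic gradient i = (238.86 − 233.51) / 2500 = 5.35 / 2500 = 0.002140.
Darcy flux q = K · i = 0.8476 × 0.002140 = 0.001814 m/day.
Seepage velocity v = q / n_e = 0.001814 / 0.19 = 0.009546 m/day.
Travel time t = L / v = 2500 / 0.009546 = 2.619e+05 days = 717.0 years.

717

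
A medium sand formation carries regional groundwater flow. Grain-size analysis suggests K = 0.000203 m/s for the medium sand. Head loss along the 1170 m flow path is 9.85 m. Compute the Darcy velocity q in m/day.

Convert K: 0.000203 m/s × 86400 = 17.54 m/day.
Hydraulic gradient i = Δh / L = 9.85 / 1170 = 0.008419.
Specific discharge q = K · i = 17.54 × 0.008419 = 0.1477 m/day.

0.148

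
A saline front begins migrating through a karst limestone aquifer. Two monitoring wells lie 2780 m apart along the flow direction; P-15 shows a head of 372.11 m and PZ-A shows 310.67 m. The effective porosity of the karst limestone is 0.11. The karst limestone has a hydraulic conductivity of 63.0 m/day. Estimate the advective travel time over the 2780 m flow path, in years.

Hydraulic gradient i = (372.11 − 310.67) / 2780 = 61.44 / 2780 = 0.02210.
Darcy flux q = K · i = 63.00 × 0.02210 = 1.392 m/day.
Seepage velocity v = q / n_e = 1.392 / 0.11 = 12.66 m/day.
Travel time t = L / v = 2780 / 12.66 = 219.6 days = 0.6013 years.

0.601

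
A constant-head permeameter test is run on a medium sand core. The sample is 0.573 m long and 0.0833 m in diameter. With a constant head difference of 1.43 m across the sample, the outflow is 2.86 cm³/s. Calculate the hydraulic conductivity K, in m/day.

Cross-sectional area A = π·(d/2)² = π × (0.0833/2)² = 0.005450 m².
Convert discharge: 2.86 cm³/s = 2.860e-06 m³/s.
Darcy's law rearranged: K = Q·L / (A·Δh) = 2.860e-06 × 0.573 / (0.005450 × 1.43) = 0.0002103 m/s = 18.17 m/day.

18.2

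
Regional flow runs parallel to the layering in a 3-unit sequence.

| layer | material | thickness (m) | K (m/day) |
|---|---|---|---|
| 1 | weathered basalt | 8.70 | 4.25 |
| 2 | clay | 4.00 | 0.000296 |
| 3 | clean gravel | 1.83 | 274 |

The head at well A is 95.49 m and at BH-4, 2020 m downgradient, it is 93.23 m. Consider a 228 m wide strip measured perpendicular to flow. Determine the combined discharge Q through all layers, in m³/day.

Flow is parallel to layering, so each bed carries its own Darcy discharge and the transmissivities add.
Σ(K_i·b_i) = 4.25×8.70 + 0.000296×4.00 + 274×1.83 = 538.4 m²/day.
Hydraulic gradient i = (95.49 − 93.23) / 2020 = 2.26 / 2020 = 0.001119.
Q = Σ(K_i·b_i) · W · i = 538.4 × 228 × 0.001119 = 137.3 m³/day.

137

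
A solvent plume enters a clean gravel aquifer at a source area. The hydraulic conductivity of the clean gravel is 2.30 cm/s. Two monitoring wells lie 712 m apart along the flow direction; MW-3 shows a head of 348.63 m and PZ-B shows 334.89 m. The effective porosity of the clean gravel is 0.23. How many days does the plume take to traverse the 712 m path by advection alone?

4.27

Convert K: 2.30 cm/s × 864 = 1987 m/day.
Hydraulic gradient i = (348.63 − 334.89) / 712 = 13.74 / 712 = 0.01930.
Darcy flux q = K · i = 1987 × 0.01930 = 38.35 m/day.
Seepage velocity v = q / n_e = 38.35 / 0.23 = 166.7 m/day.
Travel time t = L / v = 712 / 166.7 = 4.270 days.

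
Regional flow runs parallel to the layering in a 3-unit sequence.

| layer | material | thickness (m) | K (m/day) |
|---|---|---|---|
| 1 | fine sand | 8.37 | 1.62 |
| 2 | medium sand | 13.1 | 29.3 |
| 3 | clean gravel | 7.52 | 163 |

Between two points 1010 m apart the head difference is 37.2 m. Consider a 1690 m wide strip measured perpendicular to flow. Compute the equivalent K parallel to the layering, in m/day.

56.0

Flow is parallel to layering, so each bed carries its own Darcy discharge and the transmissivities add.
Σ(K_i·b_i) = 1.62×8.37 + 29.3×13.1 + 163×7.52 = 1623 m²/day.
Total thickness b = 28.99 m, so K_eq = Σ(K_i·b_i)/b = 55.99 m/day.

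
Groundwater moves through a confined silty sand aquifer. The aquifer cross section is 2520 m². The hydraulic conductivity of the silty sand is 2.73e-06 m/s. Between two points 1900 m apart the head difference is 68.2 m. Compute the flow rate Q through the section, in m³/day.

Convert K: 2.73e-06 m/s × 86400 = 0.2359 m/day.
Hydraulic gradient i = Δh / L = 68.2 / 1900 = 0.03589.
Darcy's law: Q = K · A · i = 0.2359 × 2520 × 0.03589 = 21.34 m³/day.

21.3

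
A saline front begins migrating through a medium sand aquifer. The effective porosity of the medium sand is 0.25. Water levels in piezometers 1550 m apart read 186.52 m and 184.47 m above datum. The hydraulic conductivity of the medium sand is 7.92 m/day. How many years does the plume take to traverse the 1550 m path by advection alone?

101

Hydraulic gradient i = (186.52 − 184.47) / 1550 = 2.05 / 1550 = 0.001323.
Darcy flux q = K · i = 7.920 × 0.001323 = 0.01047 m/day.
Seepage velocity v = q / n_e = 0.01047 / 0.25 = 0.04190 m/day.
Travel time t = L / v = 1550 / 0.04190 = 36993 days = 101.3 years.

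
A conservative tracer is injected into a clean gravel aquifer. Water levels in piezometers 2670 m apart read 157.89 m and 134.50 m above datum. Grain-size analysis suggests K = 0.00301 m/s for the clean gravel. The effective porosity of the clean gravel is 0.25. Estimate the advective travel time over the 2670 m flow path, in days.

Convert K: 0.00301 m/s × 86400 = 260.1 m/day.
Hydraulic gradient i = (157.89 − 134.50) / 2670 = 23.39 / 2670 = 0.008760.
Darcy flux q = K · i = 260.1 × 0.008760 = 2.278 m/day.
Seepage velocity v = q / n_e = 2.278 / 0.25 = 9.113 m/day.
Travel time t = L / v = 2670 / 9.113 = 293.0 days.

293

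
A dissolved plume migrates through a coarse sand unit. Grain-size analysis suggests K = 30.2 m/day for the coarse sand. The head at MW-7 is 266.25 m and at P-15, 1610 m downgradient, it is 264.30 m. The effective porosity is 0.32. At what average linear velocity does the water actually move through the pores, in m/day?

0.114

Hydraulic gradient i = (266.25 − 264.30) / 1610 = 1.95 / 1610 = 0.001211.
Darcy flux q = K · i = 30.20 × 0.001211 = 0.03658 m/day.
Seepage velocity v = q / n_e = 0.03658 / 0.32 = 0.1143 m/day.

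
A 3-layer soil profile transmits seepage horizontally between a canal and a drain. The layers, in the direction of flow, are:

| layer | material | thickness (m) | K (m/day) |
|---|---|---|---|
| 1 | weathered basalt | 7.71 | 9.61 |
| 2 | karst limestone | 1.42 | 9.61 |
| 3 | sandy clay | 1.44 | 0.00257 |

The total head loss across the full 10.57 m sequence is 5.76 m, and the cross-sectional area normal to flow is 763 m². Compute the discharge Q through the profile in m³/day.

7.83

Flow is perpendicular to layering, so the layers act in series and the equivalent K is the thickness-weighted harmonic mean.
Total thickness L = 7.71 + 1.42 + 1.44 = 10.57 m.
Σ(b_i/K_i) = 7.71/9.61 + 1.42/9.61 + 1.44/0.00257 = 561.3 d.
K_eq = L / Σ(b_i/K_i) = 10.57 / 561.3 = 0.01883 m/day.
Q = K_eq · A · (Δh/L) = 0.01883 × 763 × (5.76/10.57) = 7.830 m³/day.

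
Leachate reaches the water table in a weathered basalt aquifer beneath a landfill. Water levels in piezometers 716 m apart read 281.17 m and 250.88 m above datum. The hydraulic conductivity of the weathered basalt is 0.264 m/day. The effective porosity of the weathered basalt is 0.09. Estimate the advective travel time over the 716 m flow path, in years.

Hydraulic gradient i = (281.17 − 250.88) / 716 = 30.29 / 716 = 0.04230.
Darcy flux q = K · i = 0.2640 × 0.04230 = 0.01117 m/day.
Seepage velocity v = q / n_e = 0.01117 / 0.09 = 0.1241 m/day.
Travel time t = L / v = 716 / 0.1241 = 5770 days = 15.80 years.

15.8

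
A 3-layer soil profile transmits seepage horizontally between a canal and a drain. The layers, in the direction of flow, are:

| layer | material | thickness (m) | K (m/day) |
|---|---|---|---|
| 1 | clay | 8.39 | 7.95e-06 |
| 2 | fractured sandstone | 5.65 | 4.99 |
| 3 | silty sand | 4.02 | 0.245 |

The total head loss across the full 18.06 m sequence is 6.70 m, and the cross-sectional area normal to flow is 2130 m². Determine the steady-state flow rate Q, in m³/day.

Flow is perpendicular to layering, so the layers act in series and the equivalent K is the thickness-weighted harmonic mean.
Total thickness L = 8.39 + 5.65 + 4.02 = 18.06 m.
Σ(b_i/K_i) = 8.39/7.95e-06 + 5.65/4.99 + 4.02/0.245 = 1.055e+06 d.
K_eq = L / Σ(b_i/K_i) = 18.06 / 1.055e+06 = 1.711e-05 m/day.
Q = K_eq · A · (Δh/L) = 1.711e-05 × 2130 × (6.70/18.06) = 0.01352 m³/day.

0.0135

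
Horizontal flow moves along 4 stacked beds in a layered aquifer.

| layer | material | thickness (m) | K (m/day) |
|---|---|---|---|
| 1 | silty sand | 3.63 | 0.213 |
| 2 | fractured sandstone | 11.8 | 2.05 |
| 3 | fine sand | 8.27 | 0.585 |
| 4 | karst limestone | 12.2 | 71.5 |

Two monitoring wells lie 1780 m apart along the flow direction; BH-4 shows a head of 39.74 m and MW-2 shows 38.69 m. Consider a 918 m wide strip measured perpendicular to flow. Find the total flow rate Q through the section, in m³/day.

Flow is parallel to layering, so each bed carries its own Darcy discharge and the transmissivities add.
Σ(K_i·b_i) = 0.213×3.63 + 2.05×11.8 + 0.585×8.27 + 71.5×12.2 = 902.1 m²/day.
Hydraulic gradient i = (39.74 − 38.69) / 1780 = 1.05 / 1780 = 0.0005899.
Q = Σ(K_i·b_i) · W · i = 902.1 × 918 × 0.0005899 = 488.5 m³/day.

489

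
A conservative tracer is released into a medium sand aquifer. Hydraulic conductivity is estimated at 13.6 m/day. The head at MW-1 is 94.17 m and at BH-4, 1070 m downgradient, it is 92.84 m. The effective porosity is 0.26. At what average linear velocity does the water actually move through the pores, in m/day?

0.0650

Hydraulic gradient i = (94.17 − 92.84) / 1070 = 1.33 / 1070 = 0.001243.
Darcy flux q = K · i = 13.60 × 0.001243 = 0.01690 m/day.
Seepage velocity v = q / n_e = 0.01690 / 0.26 = 0.06502 m/day.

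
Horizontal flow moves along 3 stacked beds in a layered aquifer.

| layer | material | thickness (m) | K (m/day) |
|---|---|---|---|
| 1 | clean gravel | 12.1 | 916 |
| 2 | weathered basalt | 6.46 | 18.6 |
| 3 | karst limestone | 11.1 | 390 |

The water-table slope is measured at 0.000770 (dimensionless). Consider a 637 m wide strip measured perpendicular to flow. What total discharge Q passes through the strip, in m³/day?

7620

Flow is parallel to layering, so each bed carries its own Darcy discharge and the transmissivities add.
Σ(K_i·b_i) = 916×12.1 + 18.6×6.46 + 390×11.1 = 15533 m²/day.
Hydraulic gradient i = 0.000770.
Q = Σ(K_i·b_i) · W · i = 15533 × 637 × 0.0007700 = 7619 m³/day.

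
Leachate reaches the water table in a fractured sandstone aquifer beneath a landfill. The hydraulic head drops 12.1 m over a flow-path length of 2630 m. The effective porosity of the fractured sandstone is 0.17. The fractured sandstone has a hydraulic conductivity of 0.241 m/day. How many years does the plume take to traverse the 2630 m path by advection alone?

1100

Hydraulic gradient i = Δh / L = 12.1 / 2630 = 0.004601.
Darcy flux q = K · i = 0.2410 × 0.004601 = 0.001109 m/day.
Seepage velocity v = q / n_e = 0.001109 / 0.17 = 0.006522 m/day.
Travel time t = L / v = 2630 / 0.006522 = 4.032e+05 days = 1104 years.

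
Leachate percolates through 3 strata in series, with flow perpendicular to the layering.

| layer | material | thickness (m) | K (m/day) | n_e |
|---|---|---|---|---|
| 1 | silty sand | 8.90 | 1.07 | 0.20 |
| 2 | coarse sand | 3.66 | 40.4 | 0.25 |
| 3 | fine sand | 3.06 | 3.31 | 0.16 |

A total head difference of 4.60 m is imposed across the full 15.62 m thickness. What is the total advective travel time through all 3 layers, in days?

With flow normal to the layers, continuity requires the same specific discharge q through every layer.
Σ(b_i/K_i) = 8.90/1.07 + 3.66/40.4 + 3.06/3.31 = 9.333 d.
q = Δh / Σ(b_i/K_i) = 4.60 / 9.333 = 0.4929 m/day.
In each layer the seepage velocity is v_i = q/n_i, so the layer transit time is t_i = b_i·n_i / q:
  layer 1 (silty sand): t_1 = 8.90 × 0.20 / 0.4929 = 3.611 d
  layer 2 (coarse sand): t_2 = 3.66 × 0.25 / 0.4929 = 1.856 d
  layer 3 (fine sand): t_3 = 3.06 × 0.16 / 0.4929 = 0.9933 d
Total t = Σ t_i = 6.461 days.

6.46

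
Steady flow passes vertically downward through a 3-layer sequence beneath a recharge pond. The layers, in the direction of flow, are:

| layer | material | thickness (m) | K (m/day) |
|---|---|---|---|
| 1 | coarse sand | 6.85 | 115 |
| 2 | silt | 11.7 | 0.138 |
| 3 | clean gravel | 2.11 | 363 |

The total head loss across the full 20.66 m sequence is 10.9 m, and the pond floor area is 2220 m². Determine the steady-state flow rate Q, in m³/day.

285

Flow is perpendicular to layering, so the layers act in series and the equivalent K is the thickness-weighted harmonic mean.
Total thickness L = 6.85 + 11.7 + 2.11 = 20.66 m.
Σ(b_i/K_i) = 6.85/115 + 11.7/0.138 + 2.11/363 = 84.85 d.
K_eq = L / Σ(b_i/K_i) = 20.66 / 84.85 = 0.2435 m/day.
Q = K_eq · A · (Δh/L) = 0.2435 × 2220 × (10.9/20.66) = 285.2 m³/day.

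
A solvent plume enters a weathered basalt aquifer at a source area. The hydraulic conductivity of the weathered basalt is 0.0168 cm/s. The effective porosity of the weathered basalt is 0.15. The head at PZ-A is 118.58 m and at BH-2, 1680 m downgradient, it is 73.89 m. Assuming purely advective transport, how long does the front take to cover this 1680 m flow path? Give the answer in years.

Convert K: 0.0168 cm/s × 864 = 14.52 m/day.
Hydraulic gradient i = (118.58 − 73.89) / 1680 = 44.69 / 1680 = 0.02660.
Darcy flux q = K · i = 14.52 × 0.02660 = 0.3861 m/day.
Seepage velocity v = q / n_e = 0.3861 / 0.15 = 2.574 m/day.
Travel time t = L / v = 1680 / 2.574 = 652.6 days = 1.787 years.

1.79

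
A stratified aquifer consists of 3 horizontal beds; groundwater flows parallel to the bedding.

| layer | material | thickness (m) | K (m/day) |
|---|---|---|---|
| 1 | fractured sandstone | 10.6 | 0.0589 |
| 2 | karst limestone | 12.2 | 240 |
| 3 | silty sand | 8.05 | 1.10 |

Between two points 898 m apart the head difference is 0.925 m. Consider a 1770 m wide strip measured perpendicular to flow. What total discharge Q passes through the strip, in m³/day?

Flow is parallel to layering, so each bed carries its own Darcy discharge and the transmissivities add.
Σ(K_i·b_i) = 0.0589×10.6 + 240×12.2 + 1.10×8.05 = 2937 m²/day.
Hydraulic gradient i = Δh / L = 0.925 / 898 = 0.001030.
Q = Σ(K_i·b_i) · W · i = 2937 × 1770 × 0.001030 = 5356 m³/day.

5360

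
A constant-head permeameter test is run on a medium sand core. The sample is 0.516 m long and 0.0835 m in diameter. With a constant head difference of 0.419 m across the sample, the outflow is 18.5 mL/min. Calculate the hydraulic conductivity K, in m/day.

Cross-sectional area A = π·(d/2)² = π × (0.0835/2)² = 0.005476 m².
Convert discharge: 18.5 mL/min = 3.083e-07 m³/s.
Darcy's law rearranged: K = Q·L / (A·Δh) = 3.083e-07 × 0.516 / (0.005476 × 0.419) = 6.934e-05 m/s = 5.991 m/day.

5.99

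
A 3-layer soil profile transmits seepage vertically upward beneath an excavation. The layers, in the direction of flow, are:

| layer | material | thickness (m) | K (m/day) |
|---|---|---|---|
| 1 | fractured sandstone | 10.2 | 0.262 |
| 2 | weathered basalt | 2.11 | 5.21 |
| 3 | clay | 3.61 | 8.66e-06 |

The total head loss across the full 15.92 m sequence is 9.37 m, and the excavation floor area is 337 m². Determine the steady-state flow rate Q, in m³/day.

Flow is perpendicular to layering, so the layers act in series and the equivalent K is the thickness-weighted harmonic mean.
Total thickness L = 10.2 + 2.11 + 3.61 = 15.92 m.
Σ(b_i/K_i) = 10.2/0.262 + 2.11/5.21 + 3.61/8.66e-06 = 4.169e+05 d.
K_eq = L / Σ(b_i/K_i) = 15.92 / 4.169e+05 = 3.819e-05 m/day.
Q = K_eq · A · (Δh/L) = 3.819e-05 × 337 × (9.37/15.92) = 0.007574 m³/day.

0.00757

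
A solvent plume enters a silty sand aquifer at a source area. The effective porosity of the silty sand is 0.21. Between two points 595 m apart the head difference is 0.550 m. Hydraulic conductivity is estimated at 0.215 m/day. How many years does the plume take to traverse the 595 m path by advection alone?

Hydraulic gradient i = Δh / L = 0.550 / 595 = 0.0009244.
Darcy flux q = K · i = 0.2150 × 0.0009244 = 0.0001987 m/day.
Seepage velocity v = q / n_e = 0.0001987 / 0.21 = 0.0009464 m/day.
Travel time t = L / v = 595 / 0.0009464 = 6.287e+05 days = 1721 years.

1720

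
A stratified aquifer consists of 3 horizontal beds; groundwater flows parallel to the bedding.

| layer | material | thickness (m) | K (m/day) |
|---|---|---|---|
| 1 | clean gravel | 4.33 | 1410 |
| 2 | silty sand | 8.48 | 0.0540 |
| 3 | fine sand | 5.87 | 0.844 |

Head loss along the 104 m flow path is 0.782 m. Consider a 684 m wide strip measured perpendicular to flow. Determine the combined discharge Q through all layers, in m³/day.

Flow is parallel to layering, so each bed carries its own Darcy discharge and the transmissivities add.
Σ(K_i·b_i) = 1410×4.33 + 0.0540×8.48 + 0.844×5.87 = 6111 m²/day.
Hydraulic gradient i = Δh / L = 0.782 / 104 = 0.007519.
Q = Σ(K_i·b_i) · W · i = 6111 × 684 × 0.007519 = 31428 m³/day.

31400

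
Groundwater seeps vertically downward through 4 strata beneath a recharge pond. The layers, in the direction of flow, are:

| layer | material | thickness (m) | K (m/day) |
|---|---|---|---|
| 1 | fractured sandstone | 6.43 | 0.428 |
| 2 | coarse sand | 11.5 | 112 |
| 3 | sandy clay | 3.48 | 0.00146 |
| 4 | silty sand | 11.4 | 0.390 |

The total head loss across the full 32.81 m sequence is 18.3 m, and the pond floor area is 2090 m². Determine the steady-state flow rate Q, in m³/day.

15.8

Flow is perpendicular to layering, so the layers act in series and the equivalent K is the thickness-weighted harmonic mean.
Total thickness L = 6.43 + 11.5 + 3.48 + 11.4 = 32.81 m.
Σ(b_i/K_i) = 6.43/0.428 + 11.5/112 + 3.48/0.00146 + 11.4/0.390 = 2428 d.
K_eq = L / Σ(b_i/K_i) = 32.81 / 2428 = 0.01351 m/day.
Q = K_eq · A · (Δh/L) = 0.01351 × 2090 × (18.3/32.81) = 15.75 m³/day.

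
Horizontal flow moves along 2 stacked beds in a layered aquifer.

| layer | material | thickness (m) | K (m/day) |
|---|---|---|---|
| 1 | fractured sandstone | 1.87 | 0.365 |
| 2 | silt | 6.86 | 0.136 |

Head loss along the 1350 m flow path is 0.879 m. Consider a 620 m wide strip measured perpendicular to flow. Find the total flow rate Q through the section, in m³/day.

Flow is parallel to layering, so each bed carries its own Darcy discharge and the transmissivities add.
Σ(K_i·b_i) = 0.365×1.87 + 0.136×6.86 = 1.616 m²/day.
Hydraulic gradient i = Δh / L = 0.879 / 1350 = 0.0006511.
Q = Σ(K_i·b_i) · W · i = 1.616 × 620 × 0.0006511 = 0.6522 m³/day.

0.652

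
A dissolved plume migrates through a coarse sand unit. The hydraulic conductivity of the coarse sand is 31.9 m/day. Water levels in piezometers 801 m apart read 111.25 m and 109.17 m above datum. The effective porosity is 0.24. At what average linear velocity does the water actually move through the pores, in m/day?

0.345

Hydraulic gradient i = (111.25 − 109.17) / 801 = 2.08 / 801 = 0.002597.
Darcy flux q = K · i = 31.90 × 0.002597 = 0.08284 m/day.
Seepage velocity v = q / n_e = 0.08284 / 0.24 = 0.3452 m/day.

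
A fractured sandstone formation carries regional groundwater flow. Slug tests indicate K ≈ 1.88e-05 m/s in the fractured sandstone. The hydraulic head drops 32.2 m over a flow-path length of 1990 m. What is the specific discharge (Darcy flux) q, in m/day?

Convert K: 1.88e-05 m/s × 86400 = 1.624 m/day.
Hydraulic gradient i = Δh / L = 32.2 / 1990 = 0.01618.
Specific discharge q = K · i = 1.624 × 0.01618 = 0.02628 m/day.

0.0263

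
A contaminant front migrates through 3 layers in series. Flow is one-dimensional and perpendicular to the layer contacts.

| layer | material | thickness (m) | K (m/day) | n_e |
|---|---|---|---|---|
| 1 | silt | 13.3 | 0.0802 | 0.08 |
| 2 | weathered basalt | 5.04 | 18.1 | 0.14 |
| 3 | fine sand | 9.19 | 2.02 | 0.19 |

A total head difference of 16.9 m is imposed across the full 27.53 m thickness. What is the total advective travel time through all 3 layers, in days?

35.5

With flow normal to the layers, continuity requires the same specific discharge q through every layer.
Σ(b_i/K_i) = 13.3/0.0802 + 5.04/18.1 + 9.19/2.02 = 170.7 d.
q = Δh / Σ(b_i/K_i) = 16.9 / 170.7 = 0.09903 m/day.
In each layer the seepage velocity is v_i = q/n_i, so the layer transit time is t_i = b_i·n_i / q:
  layer 1 (silt): t_1 = 13.3 × 0.08 / 0.09903 = 10.74 d
  layer 2 (weathered basalt): t_2 = 5.04 × 0.14 / 0.09903 = 7.125 d
  layer 3 (fine sand): t_3 = 9.19 × 0.19 / 0.09903 = 17.63 d
Total t = Σ t_i = 35.50 days.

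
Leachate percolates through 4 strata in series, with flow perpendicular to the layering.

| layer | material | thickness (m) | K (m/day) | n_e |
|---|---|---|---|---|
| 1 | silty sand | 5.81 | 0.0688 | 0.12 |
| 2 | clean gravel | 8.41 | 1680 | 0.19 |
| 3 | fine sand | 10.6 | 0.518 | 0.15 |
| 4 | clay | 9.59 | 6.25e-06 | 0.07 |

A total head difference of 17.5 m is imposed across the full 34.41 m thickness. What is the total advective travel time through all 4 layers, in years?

1090

With flow normal to the layers, continuity requires the same specific discharge q through every layer.
Σ(b_i/K_i) = 5.81/0.0688 + 8.41/1680 + 10.6/0.518 + 9.59/6.25e-06 = 1.535e+06 d.
q = Δh / Σ(b_i/K_i) = 17.5 / 1.535e+06 = 1.140e-05 m/day.
In each layer the seepage velocity is v_i = q/n_i, so the layer transit time is t_i = b_i·n_i / q:
  layer 1 (silty sand): t_1 = 5.81 × 0.12 / 1.140e-05 = 61135 d
  layer 2 (clean gravel): t_2 = 8.41 × 0.19 / 1.140e-05 = 1.401e+05 d
  layer 3 (fine sand): t_3 = 10.6 × 0.15 / 1.140e-05 = 1.394e+05 d
  layer 4 (clay): t_4 = 9.59 × 0.07 / 1.140e-05 = 58864 d
Total t = Σ t_i = 3.995e+05 days = 1094 years.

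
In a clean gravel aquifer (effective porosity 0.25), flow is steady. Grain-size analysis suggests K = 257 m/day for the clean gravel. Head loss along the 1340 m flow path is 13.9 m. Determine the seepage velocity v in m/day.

Hydraulic gradient i = Δh / L = 13.9 / 1340 = 0.01037.
Darcy flux q = K · i = 257.0 × 0.01037 = 2.666 m/day.
Seepage velocity v = q / n_e = 2.666 / 0.25 = 10.66 m/day.

10.7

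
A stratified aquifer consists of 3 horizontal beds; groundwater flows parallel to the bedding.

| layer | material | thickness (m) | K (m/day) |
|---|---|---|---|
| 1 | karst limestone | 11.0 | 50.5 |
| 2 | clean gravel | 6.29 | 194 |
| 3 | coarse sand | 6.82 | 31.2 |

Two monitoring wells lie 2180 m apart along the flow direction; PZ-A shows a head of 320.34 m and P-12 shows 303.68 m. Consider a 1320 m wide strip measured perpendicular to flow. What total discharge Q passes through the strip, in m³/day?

Flow is parallel to layering, so each bed carries its own Darcy discharge and the transmissivities add.
Σ(K_i·b_i) = 50.5×11.0 + 194×6.29 + 31.2×6.82 = 1989 m²/day.
Hydraulic gradient i = (320.34 − 303.68) / 2180 = 16.66 / 2180 = 0.007642.
Q = Σ(K_i·b_i) · W · i = 1989 × 1320 × 0.007642 = 20060 m³/day.

20100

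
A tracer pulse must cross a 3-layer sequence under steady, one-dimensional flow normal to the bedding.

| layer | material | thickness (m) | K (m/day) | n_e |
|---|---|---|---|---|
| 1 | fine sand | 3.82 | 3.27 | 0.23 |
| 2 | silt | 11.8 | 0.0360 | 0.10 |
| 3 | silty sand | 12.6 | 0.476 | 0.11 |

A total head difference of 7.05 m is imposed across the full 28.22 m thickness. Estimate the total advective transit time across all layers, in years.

With flow normal to the layers, continuity requires the same specific discharge q through every layer.
Σ(b_i/K_i) = 3.82/3.27 + 11.8/0.0360 + 12.6/0.476 = 355.4 d.
q = Δh / Σ(b_i/K_i) = 7.05 / 355.4 = 0.01984 m/day.
In each layer the seepage velocity is v_i = q/n_i, so the layer transit time is t_i = b_i·n_i / q:
  layer 1 (fine sand): t_1 = 3.82 × 0.23 / 0.01984 = 44.29 d
  layer 2 (silt): t_2 = 11.8 × 0.10 / 0.01984 = 59.49 d
  layer 3 (silty sand): t_3 = 12.6 × 0.11 / 0.01984 = 69.87 d
Total t = Σ t_i = 173.7 days = 0.4754 years.

0.475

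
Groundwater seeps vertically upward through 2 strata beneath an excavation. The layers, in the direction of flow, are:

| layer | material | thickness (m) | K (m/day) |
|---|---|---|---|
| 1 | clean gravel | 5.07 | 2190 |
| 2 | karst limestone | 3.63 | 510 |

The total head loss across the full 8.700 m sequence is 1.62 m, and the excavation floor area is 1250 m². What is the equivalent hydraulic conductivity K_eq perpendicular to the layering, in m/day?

922

Flow is perpendicular to layering, so the layers act in series and the equivalent K is the thickness-weighted harmonic mean.
Total thickness L = 5.07 + 3.63 = 8.700 m.
Σ(b_i/K_i) = 5.07/2190 + 3.63/510 = 0.009433 d.
K_eq = L / Σ(b_i/K_i) = 8.700 / 0.009433 = 922.3 m/day.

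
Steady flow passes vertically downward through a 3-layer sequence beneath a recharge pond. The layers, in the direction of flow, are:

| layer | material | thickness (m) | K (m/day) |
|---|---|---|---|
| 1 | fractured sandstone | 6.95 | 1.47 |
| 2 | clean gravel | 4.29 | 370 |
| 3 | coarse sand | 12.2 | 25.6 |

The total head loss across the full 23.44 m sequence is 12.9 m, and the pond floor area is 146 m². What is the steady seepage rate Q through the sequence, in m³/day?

Flow is perpendicular to layering, so the layers act in series and the equivalent K is the thickness-weighted harmonic mean.
Total thickness L = 6.95 + 4.29 + 12.2 = 23.44 m.
Σ(b_i/K_i) = 6.95/1.47 + 4.29/370 + 12.2/25.6 = 5.216 d.
K_eq = L / Σ(b_i/K_i) = 23.44 / 5.216 = 4.494 m/day.
Q = K_eq · A · (Δh/L) = 4.494 × 146 × (12.9/23.44) = 361.1 m³/day.

361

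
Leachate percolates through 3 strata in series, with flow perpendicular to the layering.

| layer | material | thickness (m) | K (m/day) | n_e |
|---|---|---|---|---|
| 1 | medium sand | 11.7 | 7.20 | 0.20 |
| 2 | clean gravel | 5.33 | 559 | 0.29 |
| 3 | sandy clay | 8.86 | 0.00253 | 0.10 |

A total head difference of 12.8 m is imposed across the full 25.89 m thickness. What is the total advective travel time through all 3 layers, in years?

With flow normal to the layers, continuity requires the same specific discharge q through every layer.
Σ(b_i/K_i) = 11.7/7.20 + 5.33/559 + 8.86/0.00253 = 3504 d.
q = Δh / Σ(b_i/K_i) = 12.8 / 3504 = 0.003653 m/day.
In each layer the seepage velocity is v_i = q/n_i, so the layer transit time is t_i = b_i·n_i / q:
  layer 1 (medium sand): t_1 = 11.7 × 0.20 / 0.003653 = 640.5 d
  layer 2 (clean gravel): t_2 = 5.33 × 0.29 / 0.003653 = 423.1 d
  layer 3 (sandy clay): t_3 = 8.86 × 0.10 / 0.003653 = 242.5 d
Total t = Σ t_i = 1306 days = 3.576 years.

3.58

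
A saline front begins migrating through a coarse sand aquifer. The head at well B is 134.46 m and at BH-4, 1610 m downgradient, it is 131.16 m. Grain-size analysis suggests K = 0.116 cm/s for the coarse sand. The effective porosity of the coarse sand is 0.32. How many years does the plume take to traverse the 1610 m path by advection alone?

Convert K: 0.116 cm/s × 864 = 100.2 m/day.
Hydraulic gradient i = (134.46 − 131.16) / 1610 = 3.3 / 1610 = 0.002050.
Darcy flux q = K · i = 100.2 × 0.002050 = 0.2054 m/day.
Seepage velocity v = q / n_e = 0.2054 / 0.32 = 0.6420 m/day.
Travel time t = L / v = 1610 / 0.6420 = 2508 days = 6.866 years.

6.87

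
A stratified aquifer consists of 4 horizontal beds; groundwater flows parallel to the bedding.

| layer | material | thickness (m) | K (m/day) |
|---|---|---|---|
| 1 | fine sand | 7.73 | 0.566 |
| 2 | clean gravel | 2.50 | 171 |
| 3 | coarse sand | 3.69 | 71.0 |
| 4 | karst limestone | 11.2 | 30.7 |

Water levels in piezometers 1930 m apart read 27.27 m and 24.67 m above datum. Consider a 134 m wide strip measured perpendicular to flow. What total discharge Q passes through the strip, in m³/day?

Flow is parallel to layering, so each bed carries its own Darcy discharge and the transmissivities add.
Σ(K_i·b_i) = 0.566×7.73 + 171×2.50 + 71.0×3.69 + 30.7×11.2 = 1038 m²/day.
Hydraulic gradient i = (27.27 − 24.67) / 1930 = 2.6 / 1930 = 0.001347.
Q = Σ(K_i·b_i) · W · i = 1038 × 134 × 0.001347 = 187.3 m³/day.

187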